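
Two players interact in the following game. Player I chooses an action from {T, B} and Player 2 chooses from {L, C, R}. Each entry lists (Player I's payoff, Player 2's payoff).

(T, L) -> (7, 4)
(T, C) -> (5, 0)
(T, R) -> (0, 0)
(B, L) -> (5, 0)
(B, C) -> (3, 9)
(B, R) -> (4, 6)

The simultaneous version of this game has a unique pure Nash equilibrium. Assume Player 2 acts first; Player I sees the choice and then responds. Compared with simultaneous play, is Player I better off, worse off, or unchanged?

Player I best-responds to each possible Player 2 move:
- L: BR = T, leader payoff 4.
- C: BR = T, leader payoff 0.
- R: BR = B, leader payoff 6.
Among 4, 0, 6, the best is 6 at R. Subgame-perfect outcome: (B, R) with payoffs (4, 6).
Under simultaneous play:
Player I's best replies: L→T; C→T; R→B.
Player 2's best replies: T→L; B→C.
The unique mutual best reply is (T, L), giving (7, 4).
Player I earns 4 sequentially versus 7 at the Nash outcome: worse off.

worse off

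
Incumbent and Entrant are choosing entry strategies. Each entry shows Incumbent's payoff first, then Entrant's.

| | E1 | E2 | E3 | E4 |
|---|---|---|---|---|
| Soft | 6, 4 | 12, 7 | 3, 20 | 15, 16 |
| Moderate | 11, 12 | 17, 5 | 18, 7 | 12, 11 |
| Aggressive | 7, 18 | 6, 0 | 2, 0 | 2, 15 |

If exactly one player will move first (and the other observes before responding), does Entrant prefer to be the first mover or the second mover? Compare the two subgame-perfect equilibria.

If Incumbent leads: Entrant's best replies are Soft→E3, Moderate→E1, Aggressive→E1; Incumbent's induced payoffs 3, 11, 7; outcome (Moderate, E1), payoffs (11, 12).
If Entrant leads: Incumbent's best replies are E1→Moderate, E2→Moderate, E3→Moderate, E4→Soft; Entrant's induced payoffs 12, 5, 7, 16; outcome (Soft, E4), payoffs (15, 16).
Entrant gets 16 moving first and 12 moving second, so Entrant prefers to move first.

first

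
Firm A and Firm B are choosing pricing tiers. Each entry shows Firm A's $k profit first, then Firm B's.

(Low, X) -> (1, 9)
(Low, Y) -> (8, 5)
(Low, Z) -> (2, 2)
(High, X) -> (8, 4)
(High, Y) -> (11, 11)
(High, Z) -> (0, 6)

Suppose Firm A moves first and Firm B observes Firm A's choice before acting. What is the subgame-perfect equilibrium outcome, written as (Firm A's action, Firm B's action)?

Work backward from Firm B's decision.
- Low: BR = X, leader payoff 1.
- High: BR = Y, leader payoff 11.
Firm A's induced payoffs are 1, 11, so Firm A commits to High. Subgame-perfect outcome: (High, Y) with payoffs (11, 11).

(High, Y)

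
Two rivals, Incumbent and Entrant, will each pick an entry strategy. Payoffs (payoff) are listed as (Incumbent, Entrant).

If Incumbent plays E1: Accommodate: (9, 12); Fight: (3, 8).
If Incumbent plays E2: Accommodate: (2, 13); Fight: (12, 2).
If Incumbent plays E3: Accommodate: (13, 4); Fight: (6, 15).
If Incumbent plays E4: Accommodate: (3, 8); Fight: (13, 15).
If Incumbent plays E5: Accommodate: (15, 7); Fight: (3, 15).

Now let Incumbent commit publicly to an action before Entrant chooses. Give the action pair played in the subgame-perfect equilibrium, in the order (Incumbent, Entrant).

(E4, Fight)

Work backward from Entrant's decision.
- E1 → Entrant plays Accommodate (best of 12, 8); Incumbent gets 9.
- E2 → Entrant plays Accommodate (best of 13, 2); Incumbent gets 2.
- E3 → Entrant plays Fight (best of 4, 15); Incumbent gets 6.
- E4 → Entrant plays Fight (best of 8, 15); Incumbent gets 13.
- E5 → Entrant plays Fight (best of 7, 15); Incumbent gets 3.
Among 9, 2, 6, 13, 3, the best is 13 at E4. Subgame-perfect outcome: (E4, Fight) with payoffs (13, 15).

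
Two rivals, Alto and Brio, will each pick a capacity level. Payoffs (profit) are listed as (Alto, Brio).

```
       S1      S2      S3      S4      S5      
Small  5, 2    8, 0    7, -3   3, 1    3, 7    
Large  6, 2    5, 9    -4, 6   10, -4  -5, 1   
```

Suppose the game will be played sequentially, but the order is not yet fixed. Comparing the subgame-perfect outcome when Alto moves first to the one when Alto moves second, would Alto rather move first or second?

If Alto leads: Brio's best replies are Small→S5, Large→S2; Alto's induced payoffs 3, 5; outcome (Large, S2), payoffs (5, 9).
If Brio leads: Alto's best replies are S1→Large, S2→Small, S3→Small, S4→Large, S5→Small; Brio's induced payoffs 2, 0, -3, -4, 7; outcome (Small, S5), payoffs (3, 7).
Alto gets 5 moving first and 3 moving second, so Alto prefers to move first.

first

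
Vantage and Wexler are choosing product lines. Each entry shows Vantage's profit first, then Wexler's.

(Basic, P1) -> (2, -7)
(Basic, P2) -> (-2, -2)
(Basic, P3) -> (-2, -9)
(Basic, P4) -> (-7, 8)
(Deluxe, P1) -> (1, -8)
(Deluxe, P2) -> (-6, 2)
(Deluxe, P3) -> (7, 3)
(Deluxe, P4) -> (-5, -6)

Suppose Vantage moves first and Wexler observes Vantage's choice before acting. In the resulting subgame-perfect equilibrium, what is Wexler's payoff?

3

Wexler best-responds to each possible Vantage move:
- Basic: BR = P4, leader payoff -7.
- Deluxe: BR = P3, leader payoff 7.
Among -7, 7, the best is 7 at Deluxe. Subgame-perfect outcome: (Deluxe, P3) with payoffs (7, 3).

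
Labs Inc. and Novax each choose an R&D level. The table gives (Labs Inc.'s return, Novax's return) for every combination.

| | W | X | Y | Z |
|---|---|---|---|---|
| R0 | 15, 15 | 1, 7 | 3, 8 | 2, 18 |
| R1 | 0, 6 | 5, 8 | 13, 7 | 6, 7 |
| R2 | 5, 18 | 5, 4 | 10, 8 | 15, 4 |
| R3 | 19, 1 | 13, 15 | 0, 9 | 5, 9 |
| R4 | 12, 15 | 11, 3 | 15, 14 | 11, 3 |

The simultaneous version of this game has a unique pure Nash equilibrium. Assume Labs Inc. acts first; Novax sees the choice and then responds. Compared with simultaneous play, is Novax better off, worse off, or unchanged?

unchanged

Work backward from Novax's decision.
- R0: BR = Z, leader payoff 2.
- R1: BR = X, leader payoff 5.
- R2: BR = W, leader payoff 5.
- R3: BR = X, leader payoff 13.
- R4: BR = W, leader payoff 12.
Labs Inc.'s induced payoffs are 2, 5, 5, 13, 12, so Labs Inc. commits to R3. Subgame-perfect outcome: (R3, X) with payoffs (13, 15).
For the simultaneous game, intersect best replies.
Labs Inc.'s best replies: W→R3; X→R3; Y→R4; Z→R2.
Novax's best replies: R0→Z; R1→X; R2→W; R3→X; R4→W.
The unique mutual best reply is (R3, X), giving (13, 15).
Novax earns 15 sequentially versus 15 at the Nash outcome: unchanged.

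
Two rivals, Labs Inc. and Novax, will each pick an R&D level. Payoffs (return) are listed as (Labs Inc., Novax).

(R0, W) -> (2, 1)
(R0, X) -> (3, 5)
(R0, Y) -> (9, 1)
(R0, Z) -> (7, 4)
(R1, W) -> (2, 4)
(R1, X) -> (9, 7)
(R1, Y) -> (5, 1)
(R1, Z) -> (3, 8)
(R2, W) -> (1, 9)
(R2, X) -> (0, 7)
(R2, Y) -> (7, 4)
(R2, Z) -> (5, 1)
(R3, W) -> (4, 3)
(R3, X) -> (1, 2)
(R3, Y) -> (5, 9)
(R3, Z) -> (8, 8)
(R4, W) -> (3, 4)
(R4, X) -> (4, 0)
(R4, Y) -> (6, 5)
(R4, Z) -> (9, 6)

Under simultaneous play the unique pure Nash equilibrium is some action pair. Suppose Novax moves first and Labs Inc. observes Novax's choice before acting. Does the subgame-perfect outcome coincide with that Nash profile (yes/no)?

Solve by backward induction (Novax leads).
- W: BR = R3, leader payoff 3.
- X: BR = R1, leader payoff 7.
- Y: BR = R0, leader payoff 1.
- Z: BR = R4, leader payoff 6.
Maximizing over 3, 7, 1, 6, Novax chooses X. Subgame-perfect outcome: (R1, X) with payoffs (9, 7).
For the simultaneous game, intersect best replies.
Labs Inc.'s best replies: W→R3; X→R1; Y→R0; Z→R4.
Novax's best replies: R0→X; R1→Z; R2→W; R3→Y; R4→Z.
Only (R4, Z) has each player best-responding; Nash payoffs (9, 6).
Sequential outcome (R1, X) differs from the Nash profile (R4, Z).

no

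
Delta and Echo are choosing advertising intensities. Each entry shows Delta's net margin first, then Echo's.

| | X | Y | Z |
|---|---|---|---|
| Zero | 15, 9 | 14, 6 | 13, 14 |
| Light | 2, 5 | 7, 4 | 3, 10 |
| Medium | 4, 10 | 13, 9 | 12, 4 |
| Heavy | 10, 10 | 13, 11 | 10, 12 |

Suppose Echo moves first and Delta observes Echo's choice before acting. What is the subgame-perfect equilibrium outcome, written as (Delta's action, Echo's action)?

Solve by backward induction (Echo leads).
- X → Delta plays Zero (best of 15, 2, 4, 10); Echo gets 9.
- Y → Delta plays Zero (best of 14, 7, 13, 13); Echo gets 6.
- Z → Delta plays Zero (best of 13, 3, 12, 10); Echo gets 14.
Maximizing over 9, 6, 14, Echo chooses Z. Subgame-perfect outcome: (Zero, Z) with payoffs (13, 14).

(Zero, Z)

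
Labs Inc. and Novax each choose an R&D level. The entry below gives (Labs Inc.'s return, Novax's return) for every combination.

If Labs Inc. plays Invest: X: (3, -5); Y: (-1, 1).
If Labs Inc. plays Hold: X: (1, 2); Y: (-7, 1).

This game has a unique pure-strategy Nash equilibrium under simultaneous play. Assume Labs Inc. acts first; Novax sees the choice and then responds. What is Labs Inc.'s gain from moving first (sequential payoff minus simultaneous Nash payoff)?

Work backward from Novax's decision.
- Invest: BR = Y, leader payoff -1.
- Hold: BR = X, leader payoff 1.
Labs Inc.'s induced payoffs are -1, 1, so Labs Inc. commits to Hold. Subgame-perfect outcome: (Hold, X) with payoffs (1, 2).
Under simultaneous play:
Labs Inc.'s best replies: X→Invest; Y→Invest.
Novax's best replies: Invest→Y; Hold→X.
Only (Invest, Y) has each player best-responding; Nash payoffs (-1, 1).
Labs Inc.'s commitment gain: 1 − -1 = 2.

2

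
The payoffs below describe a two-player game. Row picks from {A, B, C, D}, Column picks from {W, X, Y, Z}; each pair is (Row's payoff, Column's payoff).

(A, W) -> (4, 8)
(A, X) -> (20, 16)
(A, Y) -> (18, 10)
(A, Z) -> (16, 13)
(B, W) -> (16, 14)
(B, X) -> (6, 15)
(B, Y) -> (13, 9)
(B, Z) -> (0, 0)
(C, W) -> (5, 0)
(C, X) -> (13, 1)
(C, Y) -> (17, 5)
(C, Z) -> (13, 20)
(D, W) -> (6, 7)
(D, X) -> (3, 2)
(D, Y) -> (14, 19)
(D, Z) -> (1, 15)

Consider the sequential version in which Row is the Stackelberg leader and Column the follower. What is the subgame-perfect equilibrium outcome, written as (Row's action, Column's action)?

(A, X)

Solve by backward induction (Row leads).
- A: Column compares 8, 16, 10, 13 and picks X; Row would get 20.
- B: Column compares 14, 15, 9, 0 and picks X; Row would get 6.
- C: Column compares 0, 1, 5, 20 and picks Z; Row would get 13.
- D: Column compares 7, 2, 19, 15 and picks Y; Row would get 14.
Among 20, 6, 13, 14, the best is 20 at A. Subgame-perfect outcome: (A, X) with payoffs (20, 16).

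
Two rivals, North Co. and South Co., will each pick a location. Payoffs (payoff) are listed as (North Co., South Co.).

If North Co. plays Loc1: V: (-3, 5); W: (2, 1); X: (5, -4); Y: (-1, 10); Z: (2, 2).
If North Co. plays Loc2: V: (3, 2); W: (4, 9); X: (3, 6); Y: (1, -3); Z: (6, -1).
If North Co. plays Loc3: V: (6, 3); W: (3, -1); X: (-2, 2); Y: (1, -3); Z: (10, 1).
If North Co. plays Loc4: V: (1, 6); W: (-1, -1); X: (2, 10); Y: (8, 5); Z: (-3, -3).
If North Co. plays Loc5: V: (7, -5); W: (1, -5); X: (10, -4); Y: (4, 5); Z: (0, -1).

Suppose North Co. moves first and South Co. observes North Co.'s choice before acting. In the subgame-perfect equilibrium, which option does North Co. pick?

Solve by backward induction (North Co. leads).
- Loc1: South Co. compares 5, 1, -4, 10, 2 and picks Y; North Co. would get -1.
- Loc2: South Co. compares 2, 9, 6, -3, -1 and picks W; North Co. would get 4.
- Loc3: South Co. compares 3, -1, 2, -3, 1 and picks V; North Co. would get 6.
- Loc4: South Co. compares 6, -1, 10, 5, -3 and picks X; North Co. would get 2.
- Loc5: South Co. compares -5, -5, -4, 5, -1 and picks Y; North Co. would get 4.
North Co.'s induced payoffs are -1, 4, 6, 2, 4, so North Co. commits to Loc3. Subgame-perfect outcome: (Loc3, V) with payoffs (6, 3).

Loc3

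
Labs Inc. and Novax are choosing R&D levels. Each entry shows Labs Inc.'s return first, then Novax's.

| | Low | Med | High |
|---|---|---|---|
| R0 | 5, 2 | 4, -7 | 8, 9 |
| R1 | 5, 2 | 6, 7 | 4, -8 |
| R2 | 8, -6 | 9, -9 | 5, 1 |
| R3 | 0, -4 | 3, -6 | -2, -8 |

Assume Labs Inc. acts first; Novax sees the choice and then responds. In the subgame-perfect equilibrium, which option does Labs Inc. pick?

R0

Backward induction with Labs Inc. moving first.
- R0: BR = High, leader payoff 8.
- R1: BR = Med, leader payoff 6.
- R2: BR = High, leader payoff 5.
- R3: BR = Low, leader payoff 0.
Maximizing over 8, 6, 5, 0, Labs Inc. chooses R0. Subgame-perfect outcome: (R0, High) with payoffs (8, 9).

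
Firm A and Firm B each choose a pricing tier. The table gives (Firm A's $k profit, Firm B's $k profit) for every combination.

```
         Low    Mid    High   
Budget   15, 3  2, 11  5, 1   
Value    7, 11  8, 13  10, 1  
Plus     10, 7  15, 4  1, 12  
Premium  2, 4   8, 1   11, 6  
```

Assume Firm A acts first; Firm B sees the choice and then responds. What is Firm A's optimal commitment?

Premium

Work backward from Firm B's decision.
- Budget: Firm B compares 3, 11, 1 and picks Mid; Firm A would get 2.
- Value: Firm B compares 11, 13, 1 and picks Mid; Firm A would get 8.
- Plus: Firm B compares 7, 4, 12 and picks High; Firm A would get 1.
- Premium: Firm B compares 4, 1, 6 and picks High; Firm A would get 11.
Maximizing over 2, 8, 1, 11, Firm A chooses Premium. Subgame-perfect outcome: (Premium, High) with payoffs (11, 6).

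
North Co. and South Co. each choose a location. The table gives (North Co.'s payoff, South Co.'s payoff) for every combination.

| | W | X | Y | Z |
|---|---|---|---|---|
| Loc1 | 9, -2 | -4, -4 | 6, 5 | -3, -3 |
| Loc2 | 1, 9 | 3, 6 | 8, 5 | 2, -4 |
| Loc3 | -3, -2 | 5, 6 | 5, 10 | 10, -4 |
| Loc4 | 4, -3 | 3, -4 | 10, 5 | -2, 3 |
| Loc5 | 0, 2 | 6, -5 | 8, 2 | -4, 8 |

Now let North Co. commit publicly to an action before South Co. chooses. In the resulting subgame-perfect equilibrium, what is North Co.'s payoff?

Work backward from South Co.'s decision.
- Loc1: South Co. compares -2, -4, 5, -3 and picks Y; North Co. would get 6.
- Loc2: South Co. compares 9, 6, 5, -4 and picks W; North Co. would get 1.
- Loc3: South Co. compares -2, 6, 10, -4 and picks Y; North Co. would get 5.
- Loc4: South Co. compares -3, -4, 5, 3 and picks Y; North Co. would get 10.
- Loc5: South Co. compares 2, -5, 2, 8 and picks Z; North Co. would get -4.
Maximizing over 6, 1, 5, 10, -4, North Co. chooses Loc4. Subgame-perfect outcome: (Loc4, Y) with payoffs (10, 5).

10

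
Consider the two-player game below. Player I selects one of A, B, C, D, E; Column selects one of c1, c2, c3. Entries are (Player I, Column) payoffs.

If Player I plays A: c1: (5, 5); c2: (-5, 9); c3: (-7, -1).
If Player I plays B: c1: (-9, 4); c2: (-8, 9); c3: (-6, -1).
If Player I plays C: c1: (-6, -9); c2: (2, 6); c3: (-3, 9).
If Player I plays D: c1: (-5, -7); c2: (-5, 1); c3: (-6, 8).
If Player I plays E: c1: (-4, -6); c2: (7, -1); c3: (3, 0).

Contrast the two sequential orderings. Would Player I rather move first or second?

If Player I leads: Column's best replies are A→c2, B→c2, C→c3, D→c3, E→c3; Player I's induced payoffs -5, -8, -3, -6, 3; outcome (E, c3), payoffs (3, 0).
If Column leads: Player I's best replies are c1→A, c2→E, c3→E; Column's induced payoffs 5, -1, 0; outcome (A, c1), payoffs (5, 5).
Player I gets 3 moving first and 5 moving second, so Player I prefers to move second.

second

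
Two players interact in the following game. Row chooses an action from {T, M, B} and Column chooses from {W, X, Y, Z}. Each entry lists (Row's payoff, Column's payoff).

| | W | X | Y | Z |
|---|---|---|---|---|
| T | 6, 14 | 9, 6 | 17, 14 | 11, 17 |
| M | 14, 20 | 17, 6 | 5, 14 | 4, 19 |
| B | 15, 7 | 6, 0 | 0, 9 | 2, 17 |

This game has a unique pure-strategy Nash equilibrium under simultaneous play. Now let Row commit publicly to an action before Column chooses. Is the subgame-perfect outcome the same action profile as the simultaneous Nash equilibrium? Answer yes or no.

no

Backward induction with Row moving first.
- T: BR = Z, leader payoff 11.
- M: BR = W, leader payoff 14.
- B: BR = Z, leader payoff 2.
Row's induced payoffs are 11, 14, 2, so Row commits to M. Subgame-perfect outcome: (M, W) with payoffs (14, 20).
For the simultaneous game, intersect best replies.
Row's best replies: W→B; X→M; Y→T; Z→T.
Column's best replies: T→Z; M→W; B→Z.
The unique mutual best reply is (T, Z), giving (11, 17).
Sequential outcome (M, W) differs from the Nash profile (T, Z).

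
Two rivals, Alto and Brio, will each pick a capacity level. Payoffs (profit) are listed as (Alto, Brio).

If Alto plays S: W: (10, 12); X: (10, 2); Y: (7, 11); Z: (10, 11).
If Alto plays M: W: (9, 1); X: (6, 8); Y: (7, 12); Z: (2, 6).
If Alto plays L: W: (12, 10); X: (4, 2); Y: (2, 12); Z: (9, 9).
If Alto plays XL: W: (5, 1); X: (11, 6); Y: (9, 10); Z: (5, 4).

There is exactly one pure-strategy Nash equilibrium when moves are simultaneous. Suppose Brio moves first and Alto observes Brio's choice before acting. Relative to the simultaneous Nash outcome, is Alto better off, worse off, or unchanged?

better off

Work backward from Alto's decision.
- W: BR = L, leader payoff 10.
- X: BR = XL, leader payoff 6.
- Y: BR = XL, leader payoff 10.
- Z: BR = S, leader payoff 11.
Maximizing over 10, 6, 10, 11, Brio chooses Z. Subgame-perfect outcome: (S, Z) with payoffs (10, 11).
Now find the simultaneous Nash equilibrium.
Alto's best replies: W→L; X→XL; Y→XL; Z→S.
Brio's best replies: S→W; M→Y; L→Y; XL→Y.
The unique mutual best reply is (XL, Y), giving (9, 10).
Alto earns 10 sequentially versus 9 at the Nash outcome: better off.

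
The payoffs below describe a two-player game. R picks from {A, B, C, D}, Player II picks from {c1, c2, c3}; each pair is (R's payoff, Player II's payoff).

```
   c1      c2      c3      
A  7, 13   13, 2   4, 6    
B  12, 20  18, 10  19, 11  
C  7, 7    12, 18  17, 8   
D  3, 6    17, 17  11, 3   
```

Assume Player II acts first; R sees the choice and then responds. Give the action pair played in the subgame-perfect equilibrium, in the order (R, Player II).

R best-responds to each possible Player II move:
- c1 → R plays B (best of 7, 12, 7, 3); Player II gets 20.
- c2 → R plays B (best of 13, 18, 12, 17); Player II gets 10.
- c3 → R plays B (best of 4, 19, 17, 11); Player II gets 11.
Maximizing over 20, 10, 11, Player II chooses c1. Subgame-perfect outcome: (B, c1) with payoffs (12, 20).

(B, c1)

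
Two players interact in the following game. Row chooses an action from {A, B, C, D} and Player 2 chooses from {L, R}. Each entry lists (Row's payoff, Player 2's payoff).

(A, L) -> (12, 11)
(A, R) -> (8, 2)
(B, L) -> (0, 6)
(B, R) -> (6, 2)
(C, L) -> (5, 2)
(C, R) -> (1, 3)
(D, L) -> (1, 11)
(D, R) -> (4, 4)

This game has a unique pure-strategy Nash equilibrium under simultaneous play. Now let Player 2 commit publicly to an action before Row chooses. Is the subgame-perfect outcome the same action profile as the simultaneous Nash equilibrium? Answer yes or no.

yes

Work backward from Row's decision.
- L: Row compares 12, 0, 5, 1 and picks A; Player 2 would get 11.
- R: Row compares 8, 6, 1, 4 and picks A; Player 2 would get 2.
Maximizing over 11, 2, Player 2 chooses L. Subgame-perfect outcome: (A, L) with payoffs (12, 11).
Now find the simultaneous Nash equilibrium.
Row's best replies: L→A; R→A.
Player 2's best replies: A→L; B→L; C→R; D→L.
Only (A, L) has each player best-responding; Nash payoffs (12, 11).
Sequential outcome (A, L) coincides with the Nash profile (A, L).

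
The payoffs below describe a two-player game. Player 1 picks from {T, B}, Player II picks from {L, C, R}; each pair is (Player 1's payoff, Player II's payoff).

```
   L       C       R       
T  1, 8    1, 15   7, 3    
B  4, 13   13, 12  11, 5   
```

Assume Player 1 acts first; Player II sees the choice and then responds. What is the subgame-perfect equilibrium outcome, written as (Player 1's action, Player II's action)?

Backward induction with Player 1 moving first.
- T: BR = C, leader payoff 1.
- B: BR = L, leader payoff 4.
Maximizing over 1, 4, Player 1 chooses B. Subgame-perfect outcome: (B, L) with payoffs (4, 13).

(B, L)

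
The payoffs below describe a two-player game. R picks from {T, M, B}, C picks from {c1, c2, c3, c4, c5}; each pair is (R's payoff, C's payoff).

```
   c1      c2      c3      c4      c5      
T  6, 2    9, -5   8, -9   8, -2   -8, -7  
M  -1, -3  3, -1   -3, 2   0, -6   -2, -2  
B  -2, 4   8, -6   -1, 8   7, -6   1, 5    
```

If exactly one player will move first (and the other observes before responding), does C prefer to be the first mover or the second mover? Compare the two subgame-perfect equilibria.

first

If R leads: C's best replies are T→c1, M→c3, B→c3; R's induced payoffs 6, -3, -1; outcome (T, c1), payoffs (6, 2).
If C leads: R's best replies are c1→T, c2→T, c3→T, c4→T, c5→B; C's induced payoffs 2, -5, -9, -2, 5; outcome (B, c5), payoffs (1, 5).
C gets 5 moving first and 2 moving second, so C prefers to move first.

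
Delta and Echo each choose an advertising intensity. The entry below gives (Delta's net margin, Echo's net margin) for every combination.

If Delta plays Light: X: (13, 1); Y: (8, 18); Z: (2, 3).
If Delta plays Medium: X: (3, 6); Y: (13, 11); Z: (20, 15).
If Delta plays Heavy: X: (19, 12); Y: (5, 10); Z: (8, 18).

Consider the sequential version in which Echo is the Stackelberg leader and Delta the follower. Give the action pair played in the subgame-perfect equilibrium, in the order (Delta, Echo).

Backward induction with Echo moving first.
- X → Delta plays Heavy (best of 13, 3, 19); Echo gets 12.
- Y → Delta plays Medium (best of 8, 13, 5); Echo gets 11.
- Z → Delta plays Medium (best of 2, 20, 8); Echo gets 15.
Among 12, 11, 15, the best is 15 at Z. Subgame-perfect outcome: (Medium, Z) with payoffs (20, 15).

(Medium, Z)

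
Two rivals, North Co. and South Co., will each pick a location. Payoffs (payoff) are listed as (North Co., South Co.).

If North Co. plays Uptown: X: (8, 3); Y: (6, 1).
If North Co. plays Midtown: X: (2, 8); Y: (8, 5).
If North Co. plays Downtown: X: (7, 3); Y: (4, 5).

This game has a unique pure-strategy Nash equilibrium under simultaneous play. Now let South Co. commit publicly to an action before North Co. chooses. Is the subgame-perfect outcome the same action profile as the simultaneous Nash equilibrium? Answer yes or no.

Backward induction with South Co. moving first.
- X: North Co. compares 8, 2, 7 and picks Uptown; South Co. would get 3.
- Y: North Co. compares 6, 8, 4 and picks Midtown; South Co. would get 5.
Among 3, 5, the best is 5 at Y. Subgame-perfect outcome: (Midtown, Y) with payoffs (8, 5).
Now find the simultaneous Nash equilibrium.
North Co.'s best replies: X→Uptown; Y→Midtown.
South Co.'s best replies: Uptown→X; Midtown→X; Downtown→Y.
The unique mutual best reply is (Uptown, X), giving (8, 3).
Sequential outcome (Midtown, Y) differs from the Nash profile (Uptown, X).

no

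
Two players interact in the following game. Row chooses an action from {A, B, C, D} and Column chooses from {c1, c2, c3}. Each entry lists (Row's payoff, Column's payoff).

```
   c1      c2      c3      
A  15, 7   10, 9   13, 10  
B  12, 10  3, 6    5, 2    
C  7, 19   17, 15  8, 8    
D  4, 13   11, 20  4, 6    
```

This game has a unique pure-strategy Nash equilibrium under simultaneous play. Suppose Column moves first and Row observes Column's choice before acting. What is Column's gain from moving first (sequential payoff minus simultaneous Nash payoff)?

Row best-responds to each possible Column move:
- c1 → Row plays A (best of 15, 12, 7, 4); Column gets 7.
- c2 → Row plays C (best of 10, 3, 17, 11); Column gets 15.
- c3 → Row plays A (best of 13, 5, 8, 4); Column gets 10.
Among 7, 15, 10, the best is 15 at c2. Subgame-perfect outcome: (C, c2) with payoffs (17, 15).
Under simultaneous play:
Row's best replies: c1→A; c2→C; c3→A.
Column's best replies: A→c3; B→c1; C→c1; D→c2.
Only (A, c3) has each player best-responding; Nash payoffs (13, 10).
Column's commitment gain: 15 − 10 = 5.

5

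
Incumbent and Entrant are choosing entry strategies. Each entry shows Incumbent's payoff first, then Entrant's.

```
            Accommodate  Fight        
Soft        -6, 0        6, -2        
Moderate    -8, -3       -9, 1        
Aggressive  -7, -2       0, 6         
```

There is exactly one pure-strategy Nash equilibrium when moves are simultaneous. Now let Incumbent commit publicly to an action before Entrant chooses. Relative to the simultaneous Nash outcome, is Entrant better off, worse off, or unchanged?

Backward induction with Incumbent moving first.
- Soft → Entrant plays Accommodate (best of 0, -2); Incumbent gets -6.
- Moderate → Entrant plays Fight (best of -3, 1); Incumbent gets -9.
- Aggressive → Entrant plays Fight (best of -2, 6); Incumbent gets 0.
Among -6, -9, 0, the best is 0 at Aggressive. Subgame-perfect outcome: (Aggressive, Fight) with payoffs (0, 6).
Under simultaneous play:
Incumbent's best replies: Accommodate→Soft; Fight→Soft.
Entrant's best replies: Soft→Accommodate; Moderate→Fight; Aggressive→Fight.
The unique mutual best reply is (Soft, Accommodate), giving (-6, 0).
Entrant earns 6 sequentially versus 0 at the Nash outcome: better off.

better off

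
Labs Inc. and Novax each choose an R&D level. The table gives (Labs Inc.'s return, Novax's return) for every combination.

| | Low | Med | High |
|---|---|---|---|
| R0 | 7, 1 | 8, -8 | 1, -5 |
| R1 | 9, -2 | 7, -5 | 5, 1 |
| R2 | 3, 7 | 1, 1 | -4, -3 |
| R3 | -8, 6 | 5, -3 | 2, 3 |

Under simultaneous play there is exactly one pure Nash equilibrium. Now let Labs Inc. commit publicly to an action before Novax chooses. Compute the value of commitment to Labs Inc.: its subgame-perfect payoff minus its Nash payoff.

2

Novax best-responds to each possible Labs Inc. move:
- R0: BR = Low, leader payoff 7.
- R1: BR = High, leader payoff 5.
- R2: BR = Low, leader payoff 3.
- R3: BR = Low, leader payoff -8.
Maximizing over 7, 5, 3, -8, Labs Inc. chooses R0. Subgame-perfect outcome: (R0, Low) with payoffs (7, 1).
For the simultaneous game, intersect best replies.
Labs Inc.'s best replies: Low→R1; Med→R0; High→R1.
Novax's best replies: R0→Low; R1→High; R2→Low; R3→Low.
The unique mutual best reply is (R1, High), giving (5, 1).
Labs Inc.'s commitment gain: 7 − 5 = 2.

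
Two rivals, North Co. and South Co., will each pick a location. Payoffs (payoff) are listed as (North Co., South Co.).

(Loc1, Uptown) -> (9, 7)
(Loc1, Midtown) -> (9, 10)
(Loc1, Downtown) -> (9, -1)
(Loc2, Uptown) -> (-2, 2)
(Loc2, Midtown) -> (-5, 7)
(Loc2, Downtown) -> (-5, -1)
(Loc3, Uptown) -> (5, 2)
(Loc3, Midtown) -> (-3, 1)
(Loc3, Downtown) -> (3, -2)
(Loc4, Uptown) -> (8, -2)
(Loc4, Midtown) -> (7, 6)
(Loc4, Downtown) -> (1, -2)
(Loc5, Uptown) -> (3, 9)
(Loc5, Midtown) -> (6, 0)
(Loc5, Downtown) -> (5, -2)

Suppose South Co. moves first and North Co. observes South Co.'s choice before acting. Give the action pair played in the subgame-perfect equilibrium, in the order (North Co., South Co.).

North Co. best-responds to each possible South Co. move:
- Uptown: North Co. compares 9, -2, 5, 8, 3 and picks Loc1; South Co. would get 7.
- Midtown: North Co. compares 9, -5, -3, 7, 6 and picks Loc1; South Co. would get 10.
- Downtown: North Co. compares 9, -5, 3, 1, 5 and picks Loc1; South Co. would get -1.
Among 7, 10, -1, the best is 10 at Midtown. Subgame-perfect outcome: (Loc1, Midtown) with payoffs (9, 10).

(Loc1, Midtown)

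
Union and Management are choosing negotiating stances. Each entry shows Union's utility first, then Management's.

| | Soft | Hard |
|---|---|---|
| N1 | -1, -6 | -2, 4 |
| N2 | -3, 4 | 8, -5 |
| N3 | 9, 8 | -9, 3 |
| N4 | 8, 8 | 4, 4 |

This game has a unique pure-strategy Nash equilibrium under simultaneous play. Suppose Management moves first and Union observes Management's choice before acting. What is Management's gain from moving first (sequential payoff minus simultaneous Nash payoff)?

Union best-responds to each possible Management move:
- Soft: BR = N3, leader payoff 8.
- Hard: BR = N2, leader payoff -5.
Maximizing over 8, -5, Management chooses Soft. Subgame-perfect outcome: (N3, Soft) with payoffs (9, 8).
For the simultaneous game, intersect best replies.
Union's best replies: Soft→N3; Hard→N2.
Management's best replies: N1→Hard; N2→Soft; N3→Soft; N4→Soft.
The unique mutual best reply is (N3, Soft), giving (9, 8).
Management's commitment gain: 8 − 8 = 0.

0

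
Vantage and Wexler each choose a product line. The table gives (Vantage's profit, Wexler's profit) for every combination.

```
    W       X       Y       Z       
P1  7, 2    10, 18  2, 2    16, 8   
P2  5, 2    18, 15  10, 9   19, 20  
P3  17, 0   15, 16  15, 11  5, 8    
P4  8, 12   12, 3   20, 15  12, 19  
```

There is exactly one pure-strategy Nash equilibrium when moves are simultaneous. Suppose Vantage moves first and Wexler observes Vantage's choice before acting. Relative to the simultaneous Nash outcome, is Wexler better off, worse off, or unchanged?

unchanged

Backward induction with Vantage moving first.
- P1: Wexler compares 2, 18, 2, 8 and picks X; Vantage would get 10.
- P2: Wexler compares 2, 15, 9, 20 and picks Z; Vantage would get 19.
- P3: Wexler compares 0, 16, 11, 8 and picks X; Vantage would get 15.
- P4: Wexler compares 12, 3, 15, 19 and picks Z; Vantage would get 12.
Among 10, 19, 15, 12, the best is 19 at P2. Subgame-perfect outcome: (P2, Z) with payoffs (19, 20).
For the simultaneous game, intersect best replies.
Vantage's best replies: W→P3; X→P2; Y→P4; Z→P2.
Wexler's best replies: P1→X; P2→Z; P3→X; P4→Z.
The unique mutual best reply is (P2, Z), giving (19, 20).
Wexler earns 20 sequentially versus 20 at the Nash outcome: unchanged.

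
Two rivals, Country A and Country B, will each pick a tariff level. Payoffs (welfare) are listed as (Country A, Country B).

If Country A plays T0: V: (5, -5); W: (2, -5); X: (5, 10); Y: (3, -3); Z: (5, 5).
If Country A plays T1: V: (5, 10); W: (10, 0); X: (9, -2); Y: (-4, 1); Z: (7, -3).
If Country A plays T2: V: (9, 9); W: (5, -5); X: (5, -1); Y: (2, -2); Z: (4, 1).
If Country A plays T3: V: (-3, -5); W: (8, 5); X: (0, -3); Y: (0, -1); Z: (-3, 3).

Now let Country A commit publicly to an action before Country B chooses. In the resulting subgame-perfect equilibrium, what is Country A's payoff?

9

Solve by backward induction (Country A leads).
- T0: Country B compares -5, -5, 10, -3, 5 and picks X; Country A would get 5.
- T1: Country B compares 10, 0, -2, 1, -3 and picks V; Country A would get 5.
- T2: Country B compares 9, -5, -1, -2, 1 and picks V; Country A would get 9.
- T3: Country B compares -5, 5, -3, -1, 3 and picks W; Country A would get 8.
Country A's induced payoffs are 5, 5, 9, 8, so Country A commits to T2. Subgame-perfect outcome: (T2, V) with payoffs (9, 9).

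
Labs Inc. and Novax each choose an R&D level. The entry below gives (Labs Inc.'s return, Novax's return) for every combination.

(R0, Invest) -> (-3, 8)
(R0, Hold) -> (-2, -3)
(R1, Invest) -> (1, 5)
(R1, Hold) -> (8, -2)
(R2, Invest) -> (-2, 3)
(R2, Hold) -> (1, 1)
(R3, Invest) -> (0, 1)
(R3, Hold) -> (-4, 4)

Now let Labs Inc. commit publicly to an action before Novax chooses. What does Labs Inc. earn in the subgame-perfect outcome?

1

Work backward from Novax's decision.
- R0: Novax compares 8, -3 and picks Invest; Labs Inc. would get -3.
- R1: Novax compares 5, -2 and picks Invest; Labs Inc. would get 1.
- R2: Novax compares 3, 1 and picks Invest; Labs Inc. would get -2.
- R3: Novax compares 1, 4 and picks Hold; Labs Inc. would get -4.
Among -3, 1, -2, -4, the best is 1 at R1. Subgame-perfect outcome: (R1, Invest) with payoffs (1, 5).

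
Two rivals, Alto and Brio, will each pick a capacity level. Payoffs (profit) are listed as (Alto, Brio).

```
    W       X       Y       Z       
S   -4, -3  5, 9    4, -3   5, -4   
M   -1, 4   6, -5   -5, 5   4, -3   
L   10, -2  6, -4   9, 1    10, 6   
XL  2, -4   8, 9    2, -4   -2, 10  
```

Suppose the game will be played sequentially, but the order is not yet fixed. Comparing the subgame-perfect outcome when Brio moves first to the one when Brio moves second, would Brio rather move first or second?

If Alto leads: Brio's best replies are S→X, M→Y, L→Z, XL→Z; Alto's induced payoffs 5, -5, 10, -2; outcome (L, Z), payoffs (10, 6).
If Brio leads: Alto's best replies are W→L, X→XL, Y→L, Z→L; Brio's induced payoffs -2, 9, 1, 6; outcome (XL, X), payoffs (8, 9).
Brio gets 9 moving first and 6 moving second, so Brio prefers to move first.

first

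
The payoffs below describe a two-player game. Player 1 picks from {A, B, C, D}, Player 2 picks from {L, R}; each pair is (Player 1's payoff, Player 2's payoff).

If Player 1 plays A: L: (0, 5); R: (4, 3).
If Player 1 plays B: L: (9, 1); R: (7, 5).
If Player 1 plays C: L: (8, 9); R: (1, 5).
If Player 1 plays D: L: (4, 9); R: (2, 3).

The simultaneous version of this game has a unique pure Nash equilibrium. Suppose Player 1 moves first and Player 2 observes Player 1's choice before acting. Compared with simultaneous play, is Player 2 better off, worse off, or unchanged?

Solve by backward induction (Player 1 leads).
- A: BR = L, leader payoff 0.
- B: BR = R, leader payoff 7.
- C: BR = L, leader payoff 8.
- D: BR = L, leader payoff 4.
Maximizing over 0, 7, 8, 4, Player 1 chooses C. Subgame-perfect outcome: (C, L) with payoffs (8, 9).
Now find the simultaneous Nash equilibrium.
Player 1's best replies: L→B; R→B.
Player 2's best replies: A→L; B→R; C→L; D→L.
The unique mutual best reply is (B, R), giving (7, 5).
Player 2 earns 9 sequentially versus 5 at the Nash outcome: better off.

better off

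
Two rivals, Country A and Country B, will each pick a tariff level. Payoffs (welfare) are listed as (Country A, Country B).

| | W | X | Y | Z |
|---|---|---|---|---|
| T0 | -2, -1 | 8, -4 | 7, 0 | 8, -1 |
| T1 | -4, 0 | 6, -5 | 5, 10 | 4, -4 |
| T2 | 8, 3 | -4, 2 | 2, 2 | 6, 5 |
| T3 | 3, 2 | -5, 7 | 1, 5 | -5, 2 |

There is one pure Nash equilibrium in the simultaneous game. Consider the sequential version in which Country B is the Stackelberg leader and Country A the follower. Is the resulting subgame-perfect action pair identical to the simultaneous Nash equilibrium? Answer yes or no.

Solve by backward induction (Country B leads).
- W: Country A compares -2, -4, 8, 3 and picks T2; Country B would get 3.
- X: Country A compares 8, 6, -4, -5 and picks T0; Country B would get -4.
- Y: Country A compares 7, 5, 2, 1 and picks T0; Country B would get 0.
- Z: Country A compares 8, 4, 6, -5 and picks T0; Country B would get -1.
Among 3, -4, 0, -1, the best is 3 at W. Subgame-perfect outcome: (T2, W) with payoffs (8, 3).
Now find the simultaneous Nash equilibrium.
Country A's best replies: W→T2; X→T0; Y→T0; Z→T0.
Country B's best replies: T0→Y; T1→Y; T2→Z; T3→X.
The unique mutual best reply is (T0, Y), giving (7, 0).
Sequential outcome (T2, W) differs from the Nash profile (T0, Y).

no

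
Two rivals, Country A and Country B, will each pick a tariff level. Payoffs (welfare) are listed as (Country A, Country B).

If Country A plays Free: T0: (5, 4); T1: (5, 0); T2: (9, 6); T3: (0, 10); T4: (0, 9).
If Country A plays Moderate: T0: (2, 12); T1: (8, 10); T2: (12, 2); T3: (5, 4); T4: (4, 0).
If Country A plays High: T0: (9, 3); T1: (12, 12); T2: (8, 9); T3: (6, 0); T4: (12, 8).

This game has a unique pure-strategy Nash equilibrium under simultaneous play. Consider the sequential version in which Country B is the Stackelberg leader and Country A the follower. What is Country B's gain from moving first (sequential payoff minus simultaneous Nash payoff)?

0

Country A best-responds to each possible Country B move:
- T0: Country A compares 5, 2, 9 and picks High; Country B would get 3.
- T1: Country A compares 5, 8, 12 and picks High; Country B would get 12.
- T2: Country A compares 9, 12, 8 and picks Moderate; Country B would get 2.
- T3: Country A compares 0, 5, 6 and picks High; Country B would get 0.
- T4: Country A compares 0, 4, 12 and picks High; Country B would get 8.
Country B's induced payoffs are 3, 12, 2, 0, 8, so Country B commits to T1. Subgame-perfect outcome: (High, T1) with payoffs (12, 12).
For the simultaneous game, intersect best replies.
Country A's best replies: T0→High; T1→High; T2→Moderate; T3→High; T4→High.
Country B's best replies: Free→T3; Moderate→T0; High→T1.
Only (High, T1) has each player best-responding; Nash payoffs (12, 12).
Country B's commitment gain: 12 − 12 = 0.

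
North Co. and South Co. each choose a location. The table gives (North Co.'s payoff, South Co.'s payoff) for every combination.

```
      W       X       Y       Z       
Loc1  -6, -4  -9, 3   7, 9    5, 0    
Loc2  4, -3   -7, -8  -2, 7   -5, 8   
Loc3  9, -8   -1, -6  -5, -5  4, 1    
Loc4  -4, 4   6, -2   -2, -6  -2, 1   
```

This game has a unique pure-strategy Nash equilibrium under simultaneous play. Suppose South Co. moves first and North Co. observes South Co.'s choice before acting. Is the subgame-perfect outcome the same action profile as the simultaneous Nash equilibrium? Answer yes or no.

Work backward from North Co.'s decision.
- W: BR = Loc3, leader payoff -8.
- X: BR = Loc4, leader payoff -2.
- Y: BR = Loc1, leader payoff 9.
- Z: BR = Loc1, leader payoff 0.
Among -8, -2, 9, 0, the best is 9 at Y. Subgame-perfect outcome: (Loc1, Y) with payoffs (7, 9).
For the simultaneous game, intersect best replies.
North Co.'s best replies: W→Loc3; X→Loc4; Y→Loc1; Z→Loc1.
South Co.'s best replies: Loc1→Y; Loc2→Z; Loc3→Z; Loc4→W.
The unique mutual best reply is (Loc1, Y), giving (7, 9).
Sequential outcome (Loc1, Y) coincides with the Nash profile (Loc1, Y).

yes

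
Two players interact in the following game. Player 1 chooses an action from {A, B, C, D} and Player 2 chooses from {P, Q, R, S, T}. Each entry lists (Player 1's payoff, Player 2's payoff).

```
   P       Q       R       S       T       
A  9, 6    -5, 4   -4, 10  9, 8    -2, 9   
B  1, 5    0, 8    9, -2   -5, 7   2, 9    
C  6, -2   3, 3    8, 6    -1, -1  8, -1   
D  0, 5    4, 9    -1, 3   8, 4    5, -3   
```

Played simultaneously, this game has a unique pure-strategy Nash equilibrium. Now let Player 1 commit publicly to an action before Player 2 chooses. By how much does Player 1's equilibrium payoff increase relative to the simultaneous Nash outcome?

4

Work backward from Player 2's decision.
- A → Player 2 plays R (best of 6, 4, 10, 8, 9); Player 1 gets -4.
- B → Player 2 plays T (best of 5, 8, -2, 7, 9); Player 1 gets 2.
- C → Player 2 plays R (best of -2, 3, 6, -1, -1); Player 1 gets 8.
- D → Player 2 plays Q (best of 5, 9, 3, 4, -3); Player 1 gets 4.
Maximizing over -4, 2, 8, 4, Player 1 chooses C. Subgame-perfect outcome: (C, R) with payoffs (8, 6).
Now find the simultaneous Nash equilibrium.
Player 1's best replies: P→A; Q→D; R→B; S→A; T→C.
Player 2's best replies: A→R; B→T; C→R; D→Q.
Only (D, Q) has each player best-responding; Nash payoffs (4, 9).
Player 1's commitment gain: 8 − 4 = 4.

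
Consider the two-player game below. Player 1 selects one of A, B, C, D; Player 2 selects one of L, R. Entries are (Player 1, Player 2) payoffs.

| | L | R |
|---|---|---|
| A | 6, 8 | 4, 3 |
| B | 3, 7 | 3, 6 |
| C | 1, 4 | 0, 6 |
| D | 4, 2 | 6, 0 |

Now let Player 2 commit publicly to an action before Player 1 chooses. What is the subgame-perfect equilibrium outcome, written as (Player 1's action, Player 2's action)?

(A, L)

Solve by backward induction (Player 2 leads).
- L → Player 1 plays A (best of 6, 3, 1, 4); Player 2 gets 8.
- R → Player 1 plays D (best of 4, 3, 0, 6); Player 2 gets 0.
Maximizing over 8, 0, Player 2 chooses L. Subgame-perfect outcome: (A, L) with payoffs (6, 8).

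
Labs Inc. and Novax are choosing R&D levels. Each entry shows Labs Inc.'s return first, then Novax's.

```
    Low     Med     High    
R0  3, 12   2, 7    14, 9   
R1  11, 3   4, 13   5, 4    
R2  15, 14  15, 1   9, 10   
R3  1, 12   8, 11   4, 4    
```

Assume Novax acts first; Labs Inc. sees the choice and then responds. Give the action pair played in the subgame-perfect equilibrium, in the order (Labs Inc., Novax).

Solve by backward induction (Novax leads).
- Low: Labs Inc. compares 3, 11, 15, 1 and picks R2; Novax would get 14.
- Med: Labs Inc. compares 2, 4, 15, 8 and picks R2; Novax would get 1.
- High: Labs Inc. compares 14, 5, 9, 4 and picks R0; Novax would get 9.
Among 14, 1, 9, the best is 14 at Low. Subgame-perfect outcome: (R2, Low) with payoffs (15, 14).

(R2, Low)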